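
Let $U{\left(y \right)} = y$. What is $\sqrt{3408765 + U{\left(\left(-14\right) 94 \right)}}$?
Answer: $\sqrt{3407449} \approx 1845.9$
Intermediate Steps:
$\sqrt{3408765 + U{\left(\left(-14\right) 94 \right)}} = \sqrt{3408765 - 1316} = \sqrt{3407449}$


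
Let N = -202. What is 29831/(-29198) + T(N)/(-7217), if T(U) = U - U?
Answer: -29831/29198 ≈ -1.0217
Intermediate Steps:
T(U) = 0
29831/(-29198) + T(N)/(-7217) = 29831/(-29198) + 0/(-7217) = 29831*(-1/29198) + 0*(-1/7217) = -29831/29198 + 0 = -29831/29198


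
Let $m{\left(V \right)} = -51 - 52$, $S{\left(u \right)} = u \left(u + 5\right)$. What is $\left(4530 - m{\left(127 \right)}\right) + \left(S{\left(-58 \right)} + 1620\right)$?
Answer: $9327$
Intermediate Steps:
$S{\left(u \right)} = u \left(5 + u\right)$
$m{\left(V \right)} = -103$ ($m{\left(V \right)} = -51 - 52 = -103$)
$\left(4530 - m{\left(127 \right)}\right) + \left(S{\left(-58 \right)} + 1620\right) = \left(4530 - -103\right) - \left(-1620 + 58 \left(5 - 58\right)\right) = \left(4530 + 103\right) + \left(\left(-58\right) \left(-53\right) + 1620\right) = 4633 + \left(3074 + 1620\right) = 4633 + 4694 = 9327$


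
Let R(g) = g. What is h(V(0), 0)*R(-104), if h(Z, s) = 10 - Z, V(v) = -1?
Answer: -1144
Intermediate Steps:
h(V(0), 0)*R(-104) = (10 - 1*(-1))*(-104) = (10 + 1)*(-104) = 11*(-104) = -1144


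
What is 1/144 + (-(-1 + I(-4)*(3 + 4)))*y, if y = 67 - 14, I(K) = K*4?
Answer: 862417/144 ≈ 5989.0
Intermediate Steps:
I(K) = 4*K
y = 53
1/144 + (-(-1 + I(-4)*(3 + 4)))*y = 1/144 - (-1 + (4*(-4))*(3 + 4))*53 = 1/144 - (-1 - 16*7)*53 = 1/144 - (-1 - 112)*53 = 1/144 - 1*(-113)*53 = 1/144 + 113*53 = 1/144 + 5989 = 862417/144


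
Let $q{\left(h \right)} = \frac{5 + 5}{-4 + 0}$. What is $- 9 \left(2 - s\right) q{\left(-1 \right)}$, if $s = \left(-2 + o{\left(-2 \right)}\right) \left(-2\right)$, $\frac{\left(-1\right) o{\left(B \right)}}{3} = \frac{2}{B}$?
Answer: $90$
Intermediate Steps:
$o{\left(B \right)} = - \frac{6}{B}$ ($o{\left(B \right)} = - 3 \frac{2}{B} = - \frac{6}{B}$)
$q{\left(h \right)} = - \frac{5}{2}$ ($q{\left(h \right)} = \frac{10}{-4} = 10 \left(- \frac{1}{4}\right) = - \frac{5}{2}$)
$s = -2$ ($s = \left(-2 - \frac{6}{-2}\right) \left(-2\right) = \left(-2 - -3\right) \left(-2\right) = \left(-2 + 3\right) \left(-2\right) = 1 \left(-2\right) = -2$)
$- 9 \left(2 - s\right) q{\left(-1 \right)} = - 9 \left(2 - -2\right) \left(- \frac{5}{2}\right) = - 9 \left(2 + 2\right) \left(- \frac{5}{2}\right) = \left(-9\right) 4 \left(- \frac{5}{2}\right) = \left(-36\right) \left(- \frac{5}{2}\right) = 90$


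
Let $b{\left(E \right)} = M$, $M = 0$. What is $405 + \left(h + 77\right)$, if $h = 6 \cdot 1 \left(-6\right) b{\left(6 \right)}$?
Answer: $482$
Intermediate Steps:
$b{\left(E \right)} = 0$
$h = 0$ ($h = 6 \cdot 1 \left(-6\right) 0 = 6 \left(-6\right) 0 = \left(-36\right) 0 = 0$)
$405 + \left(h + 77\right) = 405 + \left(0 + 77\right) = 405 + 77 = 482$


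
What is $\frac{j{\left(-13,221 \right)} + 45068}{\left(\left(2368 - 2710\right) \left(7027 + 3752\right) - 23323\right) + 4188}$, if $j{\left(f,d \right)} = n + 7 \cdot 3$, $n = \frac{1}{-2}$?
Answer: $- \frac{90177}{7411106} \approx -0.012168$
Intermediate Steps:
$n = - \frac{1}{2} \approx -0.5$
$j{\left(f,d \right)} = \frac{41}{2}$ ($j{\left(f,d \right)} = - \frac{1}{2} + 7 \cdot 3 = - \frac{1}{2} + 21 = \frac{41}{2}$)
$\frac{j{\left(-13,221 \right)} + 45068}{\left(\left(2368 - 2710\right) \left(7027 + 3752\right) - 23323\right) + 4188} = \frac{\frac{41}{2} + 45068}{\left(\left(2368 - 2710\right) \left(7027 + 3752\right) - 23323\right) + 4188} = \frac{90177}{2 \left(\left(\left(-342\right) 10779 - 23323\right) + 4188\right)} = \frac{90177}{2 \left(\left(-3686418 - 23323\right) + 4188\right)} = \frac{90177}{2 \left(-3709741 + 4188\right)} = \frac{90177}{2 \left(-3705553\right)} = \frac{90177}{2} \left(- \frac{1}{3705553}\right) = - \frac{90177}{7411106}$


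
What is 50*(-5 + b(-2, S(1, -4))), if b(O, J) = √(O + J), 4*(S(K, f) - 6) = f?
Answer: -250 + 50*√3 ≈ -163.40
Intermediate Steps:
S(K, f) = 6 + f/4
b(O, J) = √(J + O)
50*(-5 + b(-2, S(1, -4))) = 50*(-5 + √((6 + (¼)*(-4)) - 2)) = 50*(-5 + √((6 - 1) - 2)) = 50*(-5 + √(5 - 2)) = 50*(-5 + √3) = -250 + 50*√3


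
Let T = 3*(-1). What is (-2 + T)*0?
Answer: 0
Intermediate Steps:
T = -3
(-2 + T)*0 = (-2 - 3)*0 = -5*0 = 0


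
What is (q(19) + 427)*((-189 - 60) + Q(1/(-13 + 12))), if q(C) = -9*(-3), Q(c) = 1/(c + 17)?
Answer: -904141/8 ≈ -1.1302e+5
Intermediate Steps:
Q(c) = 1/(17 + c)
q(C) = 27 (q(C) = -1*(-27) = 27)
(q(19) + 427)*((-189 - 60) + Q(1/(-13 + 12))) = (27 + 427)*((-189 - 60) + 1/(17 + 1/(-13 + 12))) = 454*(-249 + 1/(17 + 1/(-1))) = 454*(-249 + 1/(17 - 1)) = 454*(-249 + 1/16) = 454*(-3983/16) = -904141/8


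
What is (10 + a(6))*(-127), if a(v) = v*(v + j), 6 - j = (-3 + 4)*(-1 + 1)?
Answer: -10414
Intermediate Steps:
j = 6 (j = 6 - (-3 + 4)*(-1 + 1) = 6 - 0 = 6 - 1*0 = 6 + 0 = 6)
a(v) = v*(6 + v) (a(v) = v*(v + 6) = v*(6 + v))
(10 + a(6))*(-127) = (10 + 6*(6 + 6))*(-127) = (10 + 6*12)*(-127) = (10 + 72)*(-127) = 82*(-127) = -10414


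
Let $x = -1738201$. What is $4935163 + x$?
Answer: $3196962$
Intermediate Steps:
$4935163 + x = 4935163 - 1738201 = 3196962$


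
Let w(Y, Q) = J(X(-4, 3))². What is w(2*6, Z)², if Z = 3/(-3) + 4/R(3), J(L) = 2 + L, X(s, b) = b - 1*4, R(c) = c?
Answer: 1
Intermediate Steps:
X(s, b) = -4 + b (X(s, b) = b - 4 = -4 + b)
Z = ⅓ (Z = 3/(-3) + 4/3 = 3*(-⅓) + 4*(⅓) = -1 + 4/3 = ⅓ ≈ 0.33333)
w(Y, Q) = 1 (w(Y, Q) = (2 + (-4 + 3))² = (2 - 1)² = 1² = 1)
w(2*6, Z)² = 1² = 1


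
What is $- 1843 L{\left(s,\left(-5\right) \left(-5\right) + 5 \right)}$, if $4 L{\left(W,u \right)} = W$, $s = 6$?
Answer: $- \frac{5529}{2} \approx -2764.5$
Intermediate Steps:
$L{\left(W,u \right)} = \frac{W}{4}$
$- 1843 L{\left(s,\left(-5\right) \left(-5\right) + 5 \right)} = - 1843 \cdot \frac{1}{4} \cdot 6 = \left(-1843\right) \frac{3}{2} = - \frac{5529}{2}$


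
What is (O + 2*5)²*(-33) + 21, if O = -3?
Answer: -1596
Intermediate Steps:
(O + 2*5)²*(-33) + 21 = (-3 + 2*5)²*(-33) + 21 = (-3 + 10)²*(-33) + 21 = 7²*(-33) + 21 = 49*(-33) + 21 = -1617 + 21 = -1596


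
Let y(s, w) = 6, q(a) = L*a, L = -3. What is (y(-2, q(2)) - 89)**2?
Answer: 6889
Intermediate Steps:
q(a) = -3*a
(y(-2, q(2)) - 89)**2 = (6 - 89)**2 = (-83)**2 = 6889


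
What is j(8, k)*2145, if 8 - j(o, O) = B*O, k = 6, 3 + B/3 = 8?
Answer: -175890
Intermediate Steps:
B = 15 (B = -9 + 3*8 = -9 + 24 = 15)
j(o, O) = 8 - 15*O
j(8, k)*2145 = (8 - 15*6)*2145 = (8 - 90)*2145 = -82*2145 = -175890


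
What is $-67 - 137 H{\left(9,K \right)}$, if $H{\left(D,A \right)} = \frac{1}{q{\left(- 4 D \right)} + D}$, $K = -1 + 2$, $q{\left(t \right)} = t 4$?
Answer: $- \frac{8908}{135} \approx -65.985$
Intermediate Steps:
$q{\left(t \right)} = 4 t$
$K = 1$
$H{\left(D,A \right)} = - \frac{1}{15 D}$ ($H{\left(D,A \right)} = \frac{1}{4 \left(- 4 D\right) + D} = \frac{1}{- 16 D + D} = \frac{1}{\left(-15\right) D} = - \frac{1}{15 D}$)
$-67 - 137 H{\left(9,K \right)} = -67 - 137 \left(- \frac{1}{15 \cdot 9}\right) = -67 - 137 \left(\left(- \frac{1}{15}\right) \frac{1}{9}\right) = -67 - - \frac{137}{135} = -67 + \frac{137}{135} = - \frac{8908}{135}$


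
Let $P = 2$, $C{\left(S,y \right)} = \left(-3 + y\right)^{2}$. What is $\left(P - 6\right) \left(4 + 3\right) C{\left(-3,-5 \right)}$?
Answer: $-1792$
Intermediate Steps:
$\left(P - 6\right) \left(4 + 3\right) C{\left(-3,-5 \right)} = \left(2 - 6\right) \left(4 + 3\right) \left(-3 - 5\right)^{2} = - 4 \cdot 7 \left(-8\right)^{2} = - 4 \cdot 7 \cdot 64 = \left(-4\right) 448 = -1792$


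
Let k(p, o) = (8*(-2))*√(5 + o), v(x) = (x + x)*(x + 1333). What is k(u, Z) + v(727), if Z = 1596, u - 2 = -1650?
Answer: 2995240 - 16*√1601 ≈ 2.9946e+6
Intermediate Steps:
u = -1648 (u = 2 - 1650 = -1648)
v(x) = 2*x*(1333 + x) (v(x) = (2*x)*(1333 + x) = 2*x*(1333 + x))
k(p, o) = -16*√(5 + o)
k(u, Z) + v(727) = -16*√(5 + 1596) + 2*727*(1333 + 727) = -16*√1601 + 2*727*2060 = -16*√1601 + 2995240 = 2995240 - 16*√1601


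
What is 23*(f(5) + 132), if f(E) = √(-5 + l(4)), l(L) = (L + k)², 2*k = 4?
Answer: 3036 + 23*√31 ≈ 3164.1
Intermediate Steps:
k = 2 (k = (½)*4 = 2)
l(L) = (2 + L)² (l(L) = (L + 2)² = (2 + L)²)
f(E) = √31 (f(E) = √(-5 + (2 + 4)²) = √(-5 + 6²) = √(-5 + 36) = √31)
23*(f(5) + 132) = 23*(√31 + 132) = 23*(132 + √31) = 3036 + 23*√31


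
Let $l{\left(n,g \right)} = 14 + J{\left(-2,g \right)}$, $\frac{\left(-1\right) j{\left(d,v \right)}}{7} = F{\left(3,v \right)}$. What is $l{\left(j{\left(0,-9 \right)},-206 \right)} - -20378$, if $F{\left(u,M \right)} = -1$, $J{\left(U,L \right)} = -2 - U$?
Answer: $20392$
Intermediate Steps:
$j{\left(d,v \right)} = 7$ ($j{\left(d,v \right)} = \left(-7\right) \left(-1\right) = 7$)
$l{\left(n,g \right)} = 14$ ($l{\left(n,g \right)} = 14 - 0 = 14 + \left(-2 + 2\right) = 14 + 0 = 14$)
$l{\left(j{\left(0,-9 \right)},-206 \right)} - -20378 = 14 - -20378 = 14 + 20378 = 20392$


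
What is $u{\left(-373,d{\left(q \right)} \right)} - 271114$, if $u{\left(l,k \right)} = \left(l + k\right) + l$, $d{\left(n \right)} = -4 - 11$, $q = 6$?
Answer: $-271875$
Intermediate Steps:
$d{\left(n \right)} = -15$
$u{\left(l,k \right)} = k + 2 l$ ($u{\left(l,k \right)} = \left(k + l\right) + l = k + 2 l$)
$u{\left(-373,d{\left(q \right)} \right)} - 271114 = \left(-15 + 2 \left(-373\right)\right) - 271114 = \left(-15 - 746\right) - 271114 = -761 - 271114 = -271875$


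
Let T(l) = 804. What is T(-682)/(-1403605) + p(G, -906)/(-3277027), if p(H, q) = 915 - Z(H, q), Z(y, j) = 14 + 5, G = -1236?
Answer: -3892359788/4599651482335 ≈ -0.00084623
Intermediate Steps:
Z(y, j) = 19
p(H, q) = 896 (p(H, q) = 915 - 1*19 = 915 - 19 = 896)
T(-682)/(-1403605) + p(G, -906)/(-3277027) = 804/(-1403605) + 896/(-3277027) = 804*(-1/1403605) + 896*(-1/3277027) = -804/1403605 - 896/3277027 = -3892359788/4599651482335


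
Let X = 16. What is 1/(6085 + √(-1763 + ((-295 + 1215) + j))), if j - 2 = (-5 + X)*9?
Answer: 6085/37027967 - I*√742/37027967 ≈ 0.00016434 - 7.3565e-7*I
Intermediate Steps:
j = 101 (j = 2 + (-5 + 16)*9 = 2 + 11*9 = 2 + 99 = 101)
1/(6085 + √(-1763 + ((-295 + 1215) + j))) = 1/(6085 + √(-1763 + ((-295 + 1215) + 101))) = 1/(6085 + √(-1763 + (920 + 101))) = 1/(6085 + √(-1763 + 1021)) = 1/(6085 + √(-742)) = 1/(6085 + I*√742)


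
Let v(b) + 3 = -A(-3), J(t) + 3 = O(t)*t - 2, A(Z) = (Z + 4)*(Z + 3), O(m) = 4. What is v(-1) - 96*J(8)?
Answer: -2595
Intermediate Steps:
A(Z) = (3 + Z)*(4 + Z) (A(Z) = (4 + Z)*(3 + Z) = (3 + Z)*(4 + Z))
J(t) = -5 + 4*t (J(t) = -3 + (4*t - 2) = -3 + (-2 + 4*t) = -5 + 4*t)
v(b) = -3 (v(b) = -3 - (12 + (-3)² + 7*(-3)) = -3 - (12 + 9 - 21) = -3 - 1*0 = -3 + 0 = -3)
v(-1) - 96*J(8) = -3 - 96*(-5 + 4*8) = -3 - 96*(-5 + 32) = -3 - 96*27 = -3 - 2592 = -2595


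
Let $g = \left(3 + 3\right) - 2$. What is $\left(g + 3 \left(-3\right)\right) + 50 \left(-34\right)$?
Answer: $-1705$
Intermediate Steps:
$g = 4$ ($g = 6 - 2 = 4$)
$\left(g + 3 \left(-3\right)\right) + 50 \left(-34\right) = \left(4 + 3 \left(-3\right)\right) + 50 \left(-34\right) = \left(4 - 9\right) - 1700 = -5 - 1700 = -1705$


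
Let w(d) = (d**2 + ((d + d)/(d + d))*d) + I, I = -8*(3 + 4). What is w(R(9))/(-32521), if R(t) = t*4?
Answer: -1276/32521 ≈ -0.039236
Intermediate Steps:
I = -56 (I = -8*7 = -56)
R(t) = 4*t
w(d) = -56 + d + d**2 (w(d) = (d**2 + ((d + d)/(d + d))*d) - 56 = (d**2 + ((2*d)/((2*d)))*d) - 56 = (d**2 + ((2*d)*(1/(2*d)))*d) - 56 = (d**2 + 1*d) - 56 = (d**2 + d) - 56 = (d + d**2) - 56 = -56 + d + d**2)
w(R(9))/(-32521) = (-56 + 4*9 + (4*9)**2)/(-32521) = (-56 + 36 + 36**2)*(-1/32521) = (-56 + 36 + 1296)*(-1/32521) = 1276*(-1/32521) = -1276/32521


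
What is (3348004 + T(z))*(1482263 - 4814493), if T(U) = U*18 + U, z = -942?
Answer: -11096679116380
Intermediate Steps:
T(U) = 19*U (T(U) = 18*U + U = 19*U)
(3348004 + T(z))*(1482263 - 4814493) = (3348004 + 19*(-942))*(1482263 - 4814493) = (3348004 - 17898)*(-3332230) = 3330106*(-3332230) = -11096679116380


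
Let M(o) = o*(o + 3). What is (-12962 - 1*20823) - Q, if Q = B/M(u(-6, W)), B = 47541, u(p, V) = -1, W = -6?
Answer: -20029/2 ≈ -10015.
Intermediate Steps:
M(o) = o*(3 + o)
Q = -47541/2 (Q = 47541/((-(3 - 1))) = 47541/((-1*2)) = 47541/(-2) = 47541*(-½) = -47541/2 ≈ -23771.)
(-12962 - 1*20823) - Q = (-12962 - 1*20823) - 1*(-47541/2) = (-12962 - 20823) + 47541/2 = -33785 + 47541/2 = -20029/2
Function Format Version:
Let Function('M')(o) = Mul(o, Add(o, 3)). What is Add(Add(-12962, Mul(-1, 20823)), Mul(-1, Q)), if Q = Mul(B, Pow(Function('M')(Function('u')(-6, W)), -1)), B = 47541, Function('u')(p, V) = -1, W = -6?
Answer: Rational(-20029, 2) ≈ -10015.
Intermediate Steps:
Function('M')(o) = Mul(o, Add(3, o))
Q = Rational(-47541, 2) (Q = Mul(47541, Pow(Mul(-1, Add(3, -1)), -1)) = Mul(47541, Pow(Mul(-1, 2), -1)) = Mul(47541, Pow(-2, -1)) = Mul(47541, Rational(-1, 2)) = Rational(-47541, 2) ≈ -23771.)
Add(Add(-12962, Mul(-1, 20823)), Mul(-1, Q)) = Add(Add(-12962, Mul(-1, 20823)), Mul(-1, Rational(-47541, 2))) = Add(Add(-12962, -20823), Rational(47541, 2)) = Add(-33785, Rational(47541, 2)) = Rational(-20029, 2)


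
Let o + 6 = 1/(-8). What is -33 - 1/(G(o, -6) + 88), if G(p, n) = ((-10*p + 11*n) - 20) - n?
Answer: -9145/277 ≈ -33.014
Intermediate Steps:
o = -49/8 (o = -6 + 1/(-8) = -6 - ⅛ = -49/8 ≈ -6.1250)
G(p, n) = -20 - 10*p + 10*n (G(p, n) = (-20 - 10*p + 11*n) - n = -20 - 10*p + 10*n)
-33 - 1/(G(o, -6) + 88) = -33 - 1/((-20 - 10*(-49/8) + 10*(-6)) + 88) = -33 - 1/((-20 + 245/4 - 60) + 88) = -33 - 1/(-75/4 + 88) = -33 - 1/277/4 = -33 - 1*4/277 = -33 - 4/277 = -9145/277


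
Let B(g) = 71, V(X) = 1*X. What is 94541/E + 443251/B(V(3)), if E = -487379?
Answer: 216024516718/34603909 ≈ 6242.8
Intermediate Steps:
V(X) = X
94541/E + 443251/B(V(3)) = 94541/(-487379) + 443251/71 = 94541*(-1/487379) + 443251*(1/71) = -94541/487379 + 443251/71 = 216024516718/34603909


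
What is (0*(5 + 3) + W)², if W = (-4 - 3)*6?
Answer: 1764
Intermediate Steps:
W = -42 (W = -7*6 = -42)
(0*(5 + 3) + W)² = (0*(5 + 3) - 42)² = (0*8 - 42)² = (0 - 42)² = (-42)² = 1764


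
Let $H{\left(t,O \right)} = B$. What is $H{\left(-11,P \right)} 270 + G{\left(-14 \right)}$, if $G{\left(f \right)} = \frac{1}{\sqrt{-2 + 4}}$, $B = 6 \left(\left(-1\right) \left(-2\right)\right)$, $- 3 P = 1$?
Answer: $3240 + \frac{\sqrt{2}}{2} \approx 3240.7$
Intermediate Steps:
$P = - \frac{1}{3}$ ($P = \left(- \frac{1}{3}\right) 1 = - \frac{1}{3} \approx -0.33333$)
$B = 12$ ($B = 6 \cdot 2 = 12$)
$G{\left(f \right)} = \frac{\sqrt{2}}{2}$ ($G{\left(f \right)} = \frac{1}{\sqrt{2}} = \frac{\sqrt{2}}{2}$)
$H{\left(t,O \right)} = 12$
$H{\left(-11,P \right)} 270 + G{\left(-14 \right)} = 12 \cdot 270 + \frac{\sqrt{2}}{2} = 3240 + \frac{\sqrt{2}}{2}$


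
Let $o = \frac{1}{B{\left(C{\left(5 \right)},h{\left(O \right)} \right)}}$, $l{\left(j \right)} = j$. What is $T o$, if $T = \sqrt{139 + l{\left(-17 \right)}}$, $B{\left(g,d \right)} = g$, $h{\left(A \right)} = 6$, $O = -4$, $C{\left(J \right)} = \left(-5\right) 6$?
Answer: $- \frac{\sqrt{122}}{30} \approx -0.36818$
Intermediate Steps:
$C{\left(J \right)} = -30$
$T = \sqrt{122}$ ($T = \sqrt{139 - 17} = \sqrt{122} \approx 11.045$)
$o = - \frac{1}{30}$ ($o = \frac{1}{-30} = - \frac{1}{30} \approx -0.033333$)
$T o = \sqrt{122} \left(- \frac{1}{30}\right) = - \frac{\sqrt{122}}{30}$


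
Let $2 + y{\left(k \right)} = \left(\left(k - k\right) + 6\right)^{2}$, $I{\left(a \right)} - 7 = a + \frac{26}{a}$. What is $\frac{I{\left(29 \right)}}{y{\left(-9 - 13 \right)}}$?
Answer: $\frac{535}{493} \approx 1.0852$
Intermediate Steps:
$I{\left(a \right)} = 7 + a + \frac{26}{a}$ ($I{\left(a \right)} = 7 + \left(a + \frac{26}{a}\right) = 7 + a + \frac{26}{a}$)
$y{\left(k \right)} = 34$ ($y{\left(k \right)} = -2 + \left(\left(k - k\right) + 6\right)^{2} = -2 + \left(0 + 6\right)^{2} = -2 + 6^{2} = -2 + 36 = 34$)
$\frac{I{\left(29 \right)}}{y{\left(-9 - 13 \right)}} = \frac{7 + 29 + \frac{26}{29}}{34} = \left(7 + 29 + 26 \cdot \frac{1}{29}\right) \frac{1}{34} = \left(7 + 29 + \frac{26}{29}\right) \frac{1}{34} = \frac{1070}{29} \cdot \frac{1}{34} = \frac{535}{493}$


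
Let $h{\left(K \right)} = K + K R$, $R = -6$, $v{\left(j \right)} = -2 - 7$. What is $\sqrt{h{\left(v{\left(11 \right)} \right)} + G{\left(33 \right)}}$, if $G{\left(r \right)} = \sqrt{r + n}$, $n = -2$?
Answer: $\sqrt{45 + \sqrt{31}} \approx 7.1111$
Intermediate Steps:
$v{\left(j \right)} = -9$
$h{\left(K \right)} = - 5 K$ ($h{\left(K \right)} = K + K \left(-6\right) = K - 6 K = - 5 K$)
$G{\left(r \right)} = \sqrt{-2 + r}$ ($G{\left(r \right)} = \sqrt{r - 2} = \sqrt{-2 + r}$)
$\sqrt{h{\left(v{\left(11 \right)} \right)} + G{\left(33 \right)}} = \sqrt{\left(-5\right) \left(-9\right) + \sqrt{-2 + 33}} = \sqrt{45 + \sqrt{31}}$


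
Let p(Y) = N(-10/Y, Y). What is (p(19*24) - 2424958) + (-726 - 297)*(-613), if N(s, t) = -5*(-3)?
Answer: -1797844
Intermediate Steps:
N(s, t) = 15
p(Y) = 15
(p(19*24) - 2424958) + (-726 - 297)*(-613) = (15 - 2424958) + (-726 - 297)*(-613) = -2424943 - 1023*(-613) = -2424943 + 627099 = -1797844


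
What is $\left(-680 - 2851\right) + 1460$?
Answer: $-2071$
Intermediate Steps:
$\left(-680 - 2851\right) + 1460 = -3531 + 1460 = -2071$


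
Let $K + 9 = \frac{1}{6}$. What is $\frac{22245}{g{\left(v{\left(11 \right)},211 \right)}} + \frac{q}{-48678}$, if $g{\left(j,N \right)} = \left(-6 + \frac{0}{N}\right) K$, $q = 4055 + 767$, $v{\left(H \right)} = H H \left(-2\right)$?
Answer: $\frac{541293272}{1289967} \approx 419.62$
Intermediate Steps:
$v{\left(H \right)} = - 2 H^{2}$ ($v{\left(H \right)} = H^{2} \left(-2\right) = - 2 H^{2}$)
$q = 4822$
$K = - \frac{53}{6}$ ($K = -9 + \frac{1}{6} = - \frac{53}{6} \approx -8.8333$)
$g{\left(j,N \right)} = 53$ ($g{\left(j,N \right)} = \left(-6 + \frac{0}{N}\right) \left(- \frac{53}{6}\right) = \left(-6 + 0\right) \left(- \frac{53}{6}\right) = \left(-6\right) \left(- \frac{53}{6}\right) = 53$)
$\frac{22245}{g{\left(v{\left(11 \right)},211 \right)}} + \frac{q}{-48678} = \frac{22245}{53} + \frac{4822}{-48678} = 22245 \cdot \frac{1}{53} + 4822 \left(- \frac{1}{48678}\right) = \frac{22245}{53} - \frac{2411}{24339} = \frac{541293272}{1289967}$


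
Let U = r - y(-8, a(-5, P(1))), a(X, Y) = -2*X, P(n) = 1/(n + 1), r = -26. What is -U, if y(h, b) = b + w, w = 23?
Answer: 59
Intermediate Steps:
P(n) = 1/(1 + n)
y(h, b) = 23 + b (y(h, b) = b + 23 = 23 + b)
U = -59 (U = -26 - (23 - 2*(-5)) = -26 - (23 + 10) = -26 - 1*33 = -26 - 33 = -59)
-U = -1*(-59) = 59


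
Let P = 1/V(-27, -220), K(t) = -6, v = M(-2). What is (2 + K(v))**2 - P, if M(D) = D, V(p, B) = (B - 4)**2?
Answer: 802815/50176 ≈ 16.000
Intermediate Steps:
V(p, B) = (-4 + B)**2
v = -2
P = 1/50176 (P = 1/((-4 - 220)**2) = 1/((-224)**2) = 1/50176 ≈ 1.9930e-5)
(2 + K(v))**2 - P = (2 - 6)**2 - 1*1/50176 = (-4)**2 - 1/50176 = 16 - 1/50176 = 802815/50176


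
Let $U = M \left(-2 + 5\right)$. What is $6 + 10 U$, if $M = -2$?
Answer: $-54$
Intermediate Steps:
$U = -6$ ($U = - 2 \left(-2 + 5\right) = \left(-2\right) 3 = -6$)
$6 + 10 U = 6 + 10 \left(-6\right) = 6 - 60 = -54$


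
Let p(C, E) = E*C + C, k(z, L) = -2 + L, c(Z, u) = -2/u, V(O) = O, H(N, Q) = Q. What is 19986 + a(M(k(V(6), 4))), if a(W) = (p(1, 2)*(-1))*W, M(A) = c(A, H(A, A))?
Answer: 19989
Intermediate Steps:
M(A) = -2/A
p(C, E) = C + C*E (p(C, E) = C*E + C = C + C*E)
a(W) = -3*W (a(W) = ((1*(1 + 2))*(-1))*W = ((1*3)*(-1))*W = (3*(-1))*W = -3*W)
19986 + a(M(k(V(6), 4))) = 19986 - (-6)/(-2 + 4) = 19986 - (-6)/2 = 19986 - 3*(-1) = 19986 + 3 = 19989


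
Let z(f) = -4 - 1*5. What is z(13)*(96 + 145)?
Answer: -2169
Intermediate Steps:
z(f) = -9 (z(f) = -4 - 5 = -9)
z(13)*(96 + 145) = -9*(96 + 145) = -9*241 = -2169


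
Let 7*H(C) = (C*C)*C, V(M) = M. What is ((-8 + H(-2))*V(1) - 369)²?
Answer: 7006609/49 ≈ 1.4299e+5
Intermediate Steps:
H(C) = C³/7 (H(C) = ((C*C)*C)/7 = (C²*C)/7 = C³/7)
((-8 + H(-2))*V(1) - 369)² = ((-8 + (⅐)*(-2)³)*1 - 369)² = ((-8 + (⅐)*(-8))*1 - 369)² = ((-8 - 8/7)*1 - 369)² = (-64/7*1 - 369)² = (-64/7 - 369)² = (-2647/7)² = 7006609/49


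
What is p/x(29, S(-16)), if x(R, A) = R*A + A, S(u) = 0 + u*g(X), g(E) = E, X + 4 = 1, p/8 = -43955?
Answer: -8791/36 ≈ -244.19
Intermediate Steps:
p = -351640 (p = 8*(-43955) = -351640)
X = -3 (X = -4 + 1 = -3)
S(u) = -3*u (S(u) = 0 + u*(-3) = 0 - 3*u = -3*u)
x(R, A) = A + A*R (x(R, A) = A*R + A = A + A*R)
p/x(29, S(-16)) = -351640*1/(48*(1 + 29)) = -351640/(48*30) = -351640/1440 = -351640*1/1440 = -8791/36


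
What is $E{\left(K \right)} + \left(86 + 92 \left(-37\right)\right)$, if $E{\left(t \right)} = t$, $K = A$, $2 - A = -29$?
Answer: $-3287$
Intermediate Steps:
$A = 31$ ($A = 2 - -29 = 2 + 29 = 31$)
$K = 31$
$E{\left(K \right)} + \left(86 + 92 \left(-37\right)\right) = 31 + \left(86 + 92 \left(-37\right)\right) = 31 + \left(86 - 3404\right) = 31 - 3318 = -3287$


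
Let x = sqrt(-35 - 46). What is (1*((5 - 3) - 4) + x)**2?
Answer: (2 - 9*I)**2 ≈ -77.0 - 36.0*I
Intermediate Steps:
x = 9*I (x = sqrt(-81) = 9*I ≈ 9.0*I)
(1*((5 - 3) - 4) + x)**2 = (1*((5 - 3) - 4) + 9*I)**2 = (1*(2 - 4) + 9*I)**2 = (1*(-2) + 9*I)**2 = (-2 + 9*I)**2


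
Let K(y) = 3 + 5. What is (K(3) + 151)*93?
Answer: 14787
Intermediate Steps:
K(y) = 8
(K(3) + 151)*93 = (8 + 151)*93 = 159*93 = 14787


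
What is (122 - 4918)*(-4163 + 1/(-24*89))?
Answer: 10661710631/534 ≈ 1.9966e+7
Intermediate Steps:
(122 - 4918)*(-4163 + 1/(-24*89)) = -4796*(-4163 + 1/(-2136)) = -4796*(-4163 - 1/2136) = -4796*(-8892169/2136) = 10661710631/534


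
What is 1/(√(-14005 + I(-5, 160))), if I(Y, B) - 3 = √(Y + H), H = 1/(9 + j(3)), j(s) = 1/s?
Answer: √14/√(-196028 + I*√959) ≈ 6.6752e-7 - 0.0084509*I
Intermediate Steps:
H = 3/28 (H = 1/(9 + 1/3) = 1/(9 + ⅓) = 1/(28/3) = 3/28 ≈ 0.10714)
I(Y, B) = 3 + √(3/28 + Y) (I(Y, B) = 3 + √(Y + 3/28) = 3 + √(3/28 + Y))
1/(√(-14005 + I(-5, 160))) = 1/(√(-14005 + (3 + √(21 + 196*(-5))/14))) = 1/(√(-14005 + (3 + √(21 - 980)/14))) = 1/(√(-14005 + (3 + √(-959)/14))) = 1/(√(-14005 + (3 + (I*√959)/14))) = 1/(√(-14005 + (3 + I*√959/14))) = 1/(√(-14002 + I*√959/14)) = (-14002 + I*√959/14)^(-½)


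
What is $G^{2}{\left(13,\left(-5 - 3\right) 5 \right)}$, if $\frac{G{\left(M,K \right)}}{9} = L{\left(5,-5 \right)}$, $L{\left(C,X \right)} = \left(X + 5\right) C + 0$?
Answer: $0$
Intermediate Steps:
$L{\left(C,X \right)} = C \left(5 + X\right)$ ($L{\left(C,X \right)} = \left(5 + X\right) C + 0 = C \left(5 + X\right) + 0 = C \left(5 + X\right)$)
$G{\left(M,K \right)} = 0$ ($G{\left(M,K \right)} = 9 \cdot 5 \left(5 - 5\right) = 9 \cdot 5 \cdot 0 = 9 \cdot 0 = 0$)
$G^{2}{\left(13,\left(-5 - 3\right) 5 \right)} = 0^{2} = 0$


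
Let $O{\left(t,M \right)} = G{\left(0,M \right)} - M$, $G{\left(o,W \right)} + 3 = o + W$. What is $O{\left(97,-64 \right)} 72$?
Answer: $-216$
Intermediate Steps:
$G{\left(o,W \right)} = -3 + W + o$ ($G{\left(o,W \right)} = -3 + \left(o + W\right) = -3 + \left(W + o\right) = -3 + W + o$)
$O{\left(t,M \right)} = -3$ ($O{\left(t,M \right)} = \left(-3 + M + 0\right) - M = \left(-3 + M\right) - M = -3$)
$O{\left(97,-64 \right)} 72 = \left(-3\right) 72 = -216$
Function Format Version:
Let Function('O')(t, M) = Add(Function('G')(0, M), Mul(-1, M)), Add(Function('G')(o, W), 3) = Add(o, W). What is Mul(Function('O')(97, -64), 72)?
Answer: -216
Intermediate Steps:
Function('G')(o, W) = Add(-3, W, o) (Function('G')(o, W) = Add(-3, Add(o, W)) = Add(-3, Add(W, o)) = Add(-3, W, o))
Function('O')(t, M) = -3 (Function('O')(t, M) = Add(Add(-3, M, 0), Mul(-1, M)) = Add(Add(-3, M), Mul(-1, M)) = -3)
Mul(Function('O')(97, -64), 72) = Mul(-3, 72) = -216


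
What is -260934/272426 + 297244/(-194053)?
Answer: -65806009723/26432541289 ≈ -2.4896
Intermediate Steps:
-260934/272426 + 297244/(-194053) = -260934*1/272426 + 297244*(-1/194053) = -130467/136213 - 297244/194053 = -65806009723/26432541289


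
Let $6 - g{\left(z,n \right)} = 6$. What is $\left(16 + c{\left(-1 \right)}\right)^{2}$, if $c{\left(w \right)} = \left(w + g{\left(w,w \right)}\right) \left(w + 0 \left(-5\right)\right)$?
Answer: $289$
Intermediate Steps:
$g{\left(z,n \right)} = 0$ ($g{\left(z,n \right)} = 6 - 6 = 0$)
$c{\left(w \right)} = w^{2}$ ($c{\left(w \right)} = \left(w + 0\right) \left(w + 0 \left(-5\right)\right) = w \left(w + 0\right) = w w = w^{2}$)
$\left(16 + c{\left(-1 \right)}\right)^{2} = \left(16 + \left(-1\right)^{2}\right)^{2} = \left(16 + 1\right)^{2} = 17^{2} = 289$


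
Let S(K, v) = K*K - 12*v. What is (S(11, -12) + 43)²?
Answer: 94864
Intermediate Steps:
S(K, v) = K² - 12*v
(S(11, -12) + 43)² = ((11² - 12*(-12)) + 43)² = ((121 + 144) + 43)² = (265 + 43)² = 308² = 94864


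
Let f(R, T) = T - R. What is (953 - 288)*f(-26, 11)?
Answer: 24605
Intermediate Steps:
(953 - 288)*f(-26, 11) = (953 - 288)*(11 - 1*(-26)) = 665*(11 + 26) = 665*37 = 24605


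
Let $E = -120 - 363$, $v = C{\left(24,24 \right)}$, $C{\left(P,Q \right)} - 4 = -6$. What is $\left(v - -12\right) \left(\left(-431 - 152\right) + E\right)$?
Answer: $-10660$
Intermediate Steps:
$C{\left(P,Q \right)} = -2$ ($C{\left(P,Q \right)} = 4 - 6 = -2$)
$v = -2$
$E = -483$ ($E = -120 - 363 = -483$)
$\left(v - -12\right) \left(\left(-431 - 152\right) + E\right) = \left(-2 - -12\right) \left(\left(-431 - 152\right) - 483\right) = \left(-2 + 12\right) \left(-583 - 483\right) = 10 \left(-1066\right) = -10660$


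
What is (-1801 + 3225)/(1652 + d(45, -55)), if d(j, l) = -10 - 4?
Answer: 712/819 ≈ 0.86935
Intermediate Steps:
d(j, l) = -14
(-1801 + 3225)/(1652 + d(45, -55)) = (-1801 + 3225)/(1652 - 14) = 1424/1638 = 1424*(1/1638) = 712/819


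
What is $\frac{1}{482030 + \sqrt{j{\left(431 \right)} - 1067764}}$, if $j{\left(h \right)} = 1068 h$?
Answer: $\frac{241015}{116176764178} - \frac{i \sqrt{37966}}{58088382089} \approx 2.0746 \cdot 10^{-6} - 3.3543 \cdot 10^{-9} i$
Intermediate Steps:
$\frac{1}{482030 + \sqrt{j{\left(431 \right)} - 1067764}} = \frac{1}{482030 + \sqrt{1068 \cdot 431 - 1067764}} = \frac{1}{482030 + \sqrt{460308 - 1067764}} = \frac{1}{482030 + \sqrt{-607456}} = \frac{1}{482030 + 4 i \sqrt{37966}}$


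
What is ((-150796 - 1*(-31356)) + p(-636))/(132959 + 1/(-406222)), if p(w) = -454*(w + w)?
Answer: 186069174656/54010870897 ≈ 3.4450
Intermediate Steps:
p(w) = -908*w
((-150796 - 1*(-31356)) + p(-636))/(132959 + 1/(-406222)) = ((-150796 - 1*(-31356)) - 908*(-636))/(132959 + 1/(-406222)) = ((-150796 + 31356) + 577488)/(132959 - 1/406222) = (-119440 + 577488)/(54010870897/406222) = 458048*(406222/54010870897) = 186069174656/54010870897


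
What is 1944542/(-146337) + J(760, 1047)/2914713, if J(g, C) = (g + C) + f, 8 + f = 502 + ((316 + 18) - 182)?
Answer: -1889140960595/142176785427 ≈ -13.287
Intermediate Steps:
f = 646 (f = -8 + (502 + ((316 + 18) - 182)) = -8 + (502 + (334 - 182)) = -8 + (502 + 152) = -8 + 654 = 646)
J(g, C) = 646 + C + g (J(g, C) = (g + C) + 646 = (C + g) + 646 = 646 + C + g)
1944542/(-146337) + J(760, 1047)/2914713 = 1944542/(-146337) + (646 + 1047 + 760)/2914713 = 1944542*(-1/146337) + 2453*(1/2914713) = -1944542/146337 + 2453/2914713 = -1889140960595/142176785427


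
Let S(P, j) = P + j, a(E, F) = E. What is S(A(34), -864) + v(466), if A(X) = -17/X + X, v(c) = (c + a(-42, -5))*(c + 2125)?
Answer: 2195507/2 ≈ 1.0978e+6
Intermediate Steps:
v(c) = (-42 + c)*(2125 + c) (v(c) = (c - 42)*(c + 2125) = (-42 + c)*(2125 + c))
A(X) = X - 17/X
S(A(34), -864) + v(466) = ((34 - 17/34) - 864) + (-89250 + 466² + 2083*466) = ((34 - 17*1/34) - 864) + (-89250 + 217156 + 970678) = ((34 - ½) - 864) + 1098584 = (67/2 - 864) + 1098584 = -1661/2 + 1098584 = 2195507/2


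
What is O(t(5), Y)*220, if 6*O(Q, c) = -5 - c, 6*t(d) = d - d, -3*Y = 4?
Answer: -1210/9 ≈ -134.44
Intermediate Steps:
Y = -4/3 (Y = -⅓*4 = -4/3 ≈ -1.3333)
t(d) = 0 (t(d) = (d - d)/6 = (⅙)*0 = 0)
O(Q, c) = -⅚ - c/6 (O(Q, c) = (-5 - c)/6 = -⅚ - c/6)
O(t(5), Y)*220 = (-⅚ - ⅙*(-4/3))*220 = (-⅚ + 2/9)*220 = -11/18*220 = -1210/9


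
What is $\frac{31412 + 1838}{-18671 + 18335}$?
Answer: $- \frac{2375}{24} \approx -98.958$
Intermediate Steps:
$\frac{31412 + 1838}{-18671 + 18335} = \frac{33250}{-336} = 33250 \left(- \frac{1}{336}\right) = - \frac{2375}{24}$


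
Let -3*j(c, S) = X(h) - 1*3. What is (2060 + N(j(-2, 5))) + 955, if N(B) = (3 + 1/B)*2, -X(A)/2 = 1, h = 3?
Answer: 15111/5 ≈ 3022.2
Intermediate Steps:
X(A) = -2 (X(A) = -2*1 = -2)
j(c, S) = 5/3 (j(c, S) = -(-2 - 1*3)/3 = -(-2 - 3)/3 = -⅓*(-5) = 5/3)
N(B) = 6 + 2/B
(2060 + N(j(-2, 5))) + 955 = (2060 + (6 + 2/(5/3))) + 955 = (2060 + (6 + 2*(⅗))) + 955 = (2060 + (6 + 6/5)) + 955 = (2060 + 36/5) + 955 = 10336/5 + 955 = 15111/5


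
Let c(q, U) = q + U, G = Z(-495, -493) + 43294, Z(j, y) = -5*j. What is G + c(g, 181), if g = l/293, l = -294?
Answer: 13463056/293 ≈ 45949.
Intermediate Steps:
G = 45769 (G = -5*(-495) + 43294 = 2475 + 43294 = 45769)
g = -294/293 ≈ -1.0034
c(q, U) = U + q
G + c(g, 181) = 45769 + (181 - 294/293) = 45769 + 52739/293 = 13463056/293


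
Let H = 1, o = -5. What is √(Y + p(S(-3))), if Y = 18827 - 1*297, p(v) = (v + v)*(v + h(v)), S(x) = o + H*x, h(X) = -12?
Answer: 5*√754 ≈ 137.30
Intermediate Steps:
S(x) = -5 + x (S(x) = -5 + 1*x = -5 + x)
p(v) = 2*v*(-12 + v) (p(v) = (v + v)*(v - 12) = (2*v)*(-12 + v) = 2*v*(-12 + v))
Y = 18530 (Y = 18827 - 297 = 18530)
√(Y + p(S(-3))) = √(18530 + 2*(-5 - 3)*(-12 + (-5 - 3))) = √(18530 + 2*(-8)*(-12 - 8)) = √(18530 + 2*(-8)*(-20)) = √(18530 + 320) = √18850 = 5*√754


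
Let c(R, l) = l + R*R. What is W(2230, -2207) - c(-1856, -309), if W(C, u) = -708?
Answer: -3445135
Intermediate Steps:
c(R, l) = l + R**2
W(2230, -2207) - c(-1856, -309) = -708 - (-309 + (-1856)**2) = -708 - (-309 + 3444736) = -708 - 1*3444427 = -708 - 3444427 = -3445135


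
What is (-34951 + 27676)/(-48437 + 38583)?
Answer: 7275/9854 ≈ 0.73828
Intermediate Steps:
(-34951 + 27676)/(-48437 + 38583) = -7275/(-9854) = -7275*(-1/9854) = 7275/9854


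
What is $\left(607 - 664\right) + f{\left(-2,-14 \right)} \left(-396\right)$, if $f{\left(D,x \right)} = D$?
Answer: $735$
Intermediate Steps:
$\left(607 - 664\right) + f{\left(-2,-14 \right)} \left(-396\right) = \left(607 - 664\right) - -792 = \left(607 - 664\right) + 792 = -57 + 792 = 735$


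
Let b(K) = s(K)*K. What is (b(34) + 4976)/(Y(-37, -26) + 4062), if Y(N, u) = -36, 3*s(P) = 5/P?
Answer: 14933/12078 ≈ 1.2364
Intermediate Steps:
s(P) = 5/(3*P) (s(P) = (5/P)/3 = 5/(3*P))
b(K) = 5/3 (b(K) = (5/(3*K))*K = 5/3)
(b(34) + 4976)/(Y(-37, -26) + 4062) = (5/3 + 4976)/(-36 + 4062) = (14933/3)/4026 = (14933/3)*(1/4026) = 14933/12078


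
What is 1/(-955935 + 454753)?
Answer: -1/501182 ≈ -1.9953e-6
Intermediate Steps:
1/(-955935 + 454753) = 1/(-501182) = -1/501182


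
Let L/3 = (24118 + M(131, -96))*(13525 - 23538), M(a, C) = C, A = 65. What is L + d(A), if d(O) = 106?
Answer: -721596752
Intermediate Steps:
L = -721596858 (L = 3*((24118 - 96)*(13525 - 23538)) = 3*(24022*(-10013)) = 3*(-240532286) = -721596858)
L + d(A) = -721596858 + 106 = -721596752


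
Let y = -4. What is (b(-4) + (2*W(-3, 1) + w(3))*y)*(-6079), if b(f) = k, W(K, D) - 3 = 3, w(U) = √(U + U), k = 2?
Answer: 279634 + 24316*√6 ≈ 3.3920e+5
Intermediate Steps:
w(U) = √2*√U (w(U) = √(2*U) = √2*√U)
W(K, D) = 6 (W(K, D) = 3 + 3 = 6)
b(f) = 2
(b(-4) + (2*W(-3, 1) + w(3))*y)*(-6079) = (2 + (2*6 + √2*√3)*(-4))*(-6079) = (2 + (12 + √6)*(-4))*(-6079) = (2 + (-48 - 4*√6))*(-6079) = (-46 - 4*√6)*(-6079) = 279634 + 24316*√6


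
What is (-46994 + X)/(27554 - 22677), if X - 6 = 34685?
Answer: -12303/4877 ≈ -2.5227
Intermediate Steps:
X = 34691 (X = 6 + 34685 = 34691)
(-46994 + X)/(27554 - 22677) = (-46994 + 34691)/(27554 - 22677) = -12303/4877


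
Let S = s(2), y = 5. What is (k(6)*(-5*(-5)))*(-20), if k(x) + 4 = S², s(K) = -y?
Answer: -10500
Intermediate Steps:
s(K) = -5 (s(K) = -1*5 = -5)
S = -5
k(x) = 21 (k(x) = -4 + (-5)² = -4 + 25 = 21)
(k(6)*(-5*(-5)))*(-20) = (21*(-5*(-5)))*(-20) = (21*25)*(-20) = 525*(-20) = -10500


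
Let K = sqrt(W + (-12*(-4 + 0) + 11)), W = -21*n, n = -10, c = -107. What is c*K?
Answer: -107*sqrt(269) ≈ -1754.9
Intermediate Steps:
W = 210 (W = -21*(-10) = 210)
K = sqrt(269) (K = sqrt(210 + (-12*(-4 + 0) + 11)) = sqrt(210 + (-12*(-4) + 11)) = sqrt(210 + (-6*(-8) + 11)) = sqrt(210 + (48 + 11)) = sqrt(210 + 59) = sqrt(269) ≈ 16.401)
c*K = -107*sqrt(269)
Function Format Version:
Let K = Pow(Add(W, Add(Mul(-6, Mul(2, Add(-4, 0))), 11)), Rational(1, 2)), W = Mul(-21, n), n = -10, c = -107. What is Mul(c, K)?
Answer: Mul(-107, Pow(269, Rational(1, 2))) ≈ -1754.9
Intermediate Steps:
W = 210 (W = Mul(-21, -10) = 210)
K = Pow(269, Rational(1, 2)) (K = Pow(Add(210, Add(Mul(-6, Mul(2, Add(-4, 0))), 11)), Rational(1, 2)) = Pow(Add(210, Add(Mul(-6, Mul(2, -4)), 11)), Rational(1, 2)) = Pow(Add(210, Add(Mul(-6, -8), 11)), Rational(1, 2)) = Pow(Add(210, Add(48, 11)), Rational(1, 2)) = Pow(Add(210, 59), Rational(1, 2)) = Pow(269, Rational(1, 2)) ≈ 16.401)
Mul(c, K) = Mul(-107, Pow(269, Rational(1, 2)))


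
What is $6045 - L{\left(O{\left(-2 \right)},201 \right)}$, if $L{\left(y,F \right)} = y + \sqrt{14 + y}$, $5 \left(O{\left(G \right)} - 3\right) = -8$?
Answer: $\frac{30218}{5} - \frac{\sqrt{385}}{5} \approx 6039.7$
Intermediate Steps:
$O{\left(G \right)} = \frac{7}{5}$ ($O{\left(G \right)} = 3 + \frac{1}{5} \left(-8\right) = 3 - \frac{8}{5} = \frac{7}{5}$)
$6045 - L{\left(O{\left(-2 \right)},201 \right)} = 6045 - \left(\frac{7}{5} + \sqrt{14 + \frac{7}{5}}\right) = 6045 - \left(\frac{7}{5} + \sqrt{\frac{77}{5}}\right) = 6045 - \left(\frac{7}{5} + \frac{\sqrt{385}}{5}\right) = \frac{30218}{5} - \frac{\sqrt{385}}{5}$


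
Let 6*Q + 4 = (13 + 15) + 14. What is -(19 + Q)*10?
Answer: -760/3 ≈ -253.33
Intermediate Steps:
Q = 19/3 (Q = -2/3 + ((13 + 15) + 14)/6 = -2/3 + (28 + 14)/6 = -2/3 + (1/6)*42 = -2/3 + 7 = 19/3 ≈ 6.3333)
-(19 + Q)*10 = -(19 + 19/3)*10 = -76*10/3 = -1*760/3 = -760/3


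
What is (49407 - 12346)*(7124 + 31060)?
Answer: 1415137224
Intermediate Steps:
(49407 - 12346)*(7124 + 31060) = 37061*38184 = 1415137224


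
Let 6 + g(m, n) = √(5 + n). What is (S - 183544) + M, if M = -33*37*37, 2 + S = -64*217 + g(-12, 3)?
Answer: -242617 + 2*√2 ≈ -2.4261e+5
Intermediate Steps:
g(m, n) = -6 + √(5 + n)
S = -13896 + 2*√2 (S = -2 + (-64*217 + (-6 + √(5 + 3))) = -2 + (-13888 + (-6 + √8)) = -2 + (-13888 + (-6 + 2*√2)) = -2 + (-13894 + 2*√2) = -13896 + 2*√2 ≈ -13893.)
M = -45177 (M = -1221*37 = -45177)
(S - 183544) + M = ((-13896 + 2*√2) - 183544) - 45177 = (-197440 + 2*√2) - 45177 = -242617 + 2*√2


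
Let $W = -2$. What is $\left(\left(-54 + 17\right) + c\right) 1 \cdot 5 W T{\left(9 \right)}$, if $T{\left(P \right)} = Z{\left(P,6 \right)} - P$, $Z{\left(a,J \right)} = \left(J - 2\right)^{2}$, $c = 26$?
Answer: $770$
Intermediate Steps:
$Z{\left(a,J \right)} = \left(-2 + J\right)^{2}$
$T{\left(P \right)} = 16 - P$ ($T{\left(P \right)} = \left(-2 + 6\right)^{2} - P = 4^{2} - P = 16 - P$)
$\left(\left(-54 + 17\right) + c\right) 1 \cdot 5 W T{\left(9 \right)} = \left(\left(-54 + 17\right) + 26\right) 1 \cdot 5 \left(-2\right) \left(16 - 9\right) = \left(-37 + 26\right) 5 \left(-2\right) \left(16 - 9\right) = \left(-11\right) \left(-10\right) 7 = 110 \cdot 7 = 770$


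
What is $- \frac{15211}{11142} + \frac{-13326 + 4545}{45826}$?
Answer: $- \frac{198724297}{127648323} \approx -1.5568$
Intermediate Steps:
$- \frac{15211}{11142} + \frac{-13326 + 4545}{45826} = \left(-15211\right) \frac{1}{11142} - \frac{8781}{45826} = - \frac{15211}{11142} - \frac{8781}{45826} = - \frac{198724297}{127648323}$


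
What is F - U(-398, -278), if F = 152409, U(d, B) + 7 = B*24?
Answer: 159088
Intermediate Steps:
U(d, B) = -7 + 24*B (U(d, B) = -7 + B*24 = -7 + 24*B)
F - U(-398, -278) = 152409 - (-7 + 24*(-278)) = 152409 - (-7 - 6672) = 152409 - 1*(-6679) = 152409 + 6679 = 159088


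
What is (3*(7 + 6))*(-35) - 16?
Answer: -1381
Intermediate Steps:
(3*(7 + 6))*(-35) - 16 = (3*13)*(-35) - 16 = 39*(-35) - 16 = -1365 - 16 = -1381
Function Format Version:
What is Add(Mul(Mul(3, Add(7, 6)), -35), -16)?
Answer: -1381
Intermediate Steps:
Add(Mul(Mul(3, Add(7, 6)), -35), -16) = Add(Mul(Mul(3, 13), -35), -16) = Add(Mul(39, -35), -16) = Add(-1365, -16) = -1381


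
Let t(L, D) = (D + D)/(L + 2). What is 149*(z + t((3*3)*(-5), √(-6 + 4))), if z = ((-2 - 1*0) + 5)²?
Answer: 1341 - 298*I*√2/43 ≈ 1341.0 - 9.8008*I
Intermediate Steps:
t(L, D) = 2*D/(2 + L) (t(L, D) = (2*D)/(2 + L) = 2*D/(2 + L))
z = 9 (z = ((-2 + 0) + 5)² = (-2 + 5)² = 3² = 9)
149*(z + t((3*3)*(-5), √(-6 + 4))) = 149*(9 + 2*√(-6 + 4)/(2 + (3*3)*(-5))) = 149*(9 + 2*√(-2)/(2 + 9*(-5))) = 149*(9 + 2*(I*√2)/(2 - 45)) = 149*(9 + 2*(I*√2)/(-43)) = 149*(9 + 2*(I*√2)*(-1/43)) = 149*(9 - 2*I*√2/43) = 1341 - 298*I*√2/43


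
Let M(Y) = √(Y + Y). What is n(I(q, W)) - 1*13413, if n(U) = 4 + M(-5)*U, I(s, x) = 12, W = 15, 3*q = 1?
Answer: -13409 + 12*I*√10 ≈ -13409.0 + 37.947*I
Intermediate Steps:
q = ⅓ (q = (⅓)*1 = ⅓ ≈ 0.33333)
M(Y) = √2*√Y (M(Y) = √(2*Y) = √2*√Y)
n(U) = 4 + I*U*√10 (n(U) = 4 + (√2*√(-5))*U = 4 + (√2*(I*√5))*U = 4 + (I*√10)*U = 4 + I*U*√10)
n(I(q, W)) - 1*13413 = (4 + I*12*√10) - 1*13413 = (4 + 12*I*√10) - 13413 = -13409 + 12*I*√10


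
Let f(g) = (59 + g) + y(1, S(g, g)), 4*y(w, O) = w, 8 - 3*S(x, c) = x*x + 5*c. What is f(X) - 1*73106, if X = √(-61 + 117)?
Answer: -292187/4 + 2*√14 ≈ -73039.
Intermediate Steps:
S(x, c) = 8/3 - 5*c/3 - x²/3 (S(x, c) = 8/3 - (x*x + 5*c)/3 = 8/3 - (x² + 5*c)/3 = 8/3 + (-5*c/3 - x²/3) = 8/3 - 5*c/3 - x²/3)
y(w, O) = w/4
X = 2*√14 (X = √56 = 2*√14 ≈ 7.4833)
f(g) = 237/4 + g (f(g) = (59 + g) + (¼)*1 = (59 + g) + ¼ = 237/4 + g)
f(X) - 1*73106 = (237/4 + 2*√14) - 1*73106 = (237/4 + 2*√14) - 73106 = -292187/4 + 2*√14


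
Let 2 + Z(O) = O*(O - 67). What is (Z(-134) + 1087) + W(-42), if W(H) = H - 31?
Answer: 27946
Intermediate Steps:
W(H) = -31 + H
Z(O) = -2 + O*(-67 + O) (Z(O) = -2 + O*(O - 67) = -2 + O*(-67 + O))
(Z(-134) + 1087) + W(-42) = ((-2 + (-134)**2 - 67*(-134)) + 1087) + (-31 - 42) = ((-2 + 17956 + 8978) + 1087) - 73 = (26932 + 1087) - 73 = 28019 - 73 = 27946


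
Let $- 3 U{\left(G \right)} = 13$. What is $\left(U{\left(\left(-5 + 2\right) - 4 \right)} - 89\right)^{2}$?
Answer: $\frac{78400}{9} \approx 8711.1$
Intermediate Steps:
$U{\left(G \right)} = - \frac{13}{3}$ ($U{\left(G \right)} = \left(- \frac{1}{3}\right) 13 = - \frac{13}{3}$)
$\left(U{\left(\left(-5 + 2\right) - 4 \right)} - 89\right)^{2} = \left(- \frac{13}{3} - 89\right)^{2} = \left(- \frac{280}{3}\right)^{2} = \frac{78400}{9}$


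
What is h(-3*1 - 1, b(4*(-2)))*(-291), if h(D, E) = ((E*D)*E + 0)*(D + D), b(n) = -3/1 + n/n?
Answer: -37248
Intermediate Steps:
b(n) = -2 (b(n) = -3*1 + 1 = -3 + 1 = -2)
h(D, E) = 2*D²*E² (h(D, E) = ((D*E)*E + 0)*(2*D) = (D*E² + 0)*(2*D) = (D*E²)*(2*D) = 2*D²*E²)
h(-3*1 - 1, b(4*(-2)))*(-291) = (2*(-3*1 - 1)²*(-2)²)*(-291) = (2*(-3 - 1)²*4)*(-291) = (2*(-4)²*4)*(-291) = (2*16*4)*(-291) = 128*(-291) = -37248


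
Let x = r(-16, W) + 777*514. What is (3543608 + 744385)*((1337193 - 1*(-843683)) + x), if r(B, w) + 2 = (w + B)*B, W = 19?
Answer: 11063896690572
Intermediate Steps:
r(B, w) = -2 + B*(B + w) (r(B, w) = -2 + (w + B)*B = -2 + (B + w)*B = -2 + B*(B + w))
x = 399328 (x = (-2 + (-16)² - 16*19) + 777*514 = (-2 + 256 - 304) + 399378 = -50 + 399378 = 399328)
(3543608 + 744385)*((1337193 - 1*(-843683)) + x) = (3543608 + 744385)*((1337193 - 1*(-843683)) + 399328) = 4287993*((1337193 + 843683) + 399328) = 4287993*(2180876 + 399328) = 4287993*2580204 = 11063896690572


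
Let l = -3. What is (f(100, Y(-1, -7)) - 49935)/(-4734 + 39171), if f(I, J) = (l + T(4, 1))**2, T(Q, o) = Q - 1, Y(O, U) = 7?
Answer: -16645/11479 ≈ -1.4500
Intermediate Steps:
T(Q, o) = -1 + Q
f(I, J) = 0 (f(I, J) = (-3 + (-1 + 4))**2 = (-3 + 3)**2 = 0**2 = 0)
(f(100, Y(-1, -7)) - 49935)/(-4734 + 39171) = (0 - 49935)/(-4734 + 39171) = -49935/34437 = -49935*1/34437 = -16645/11479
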